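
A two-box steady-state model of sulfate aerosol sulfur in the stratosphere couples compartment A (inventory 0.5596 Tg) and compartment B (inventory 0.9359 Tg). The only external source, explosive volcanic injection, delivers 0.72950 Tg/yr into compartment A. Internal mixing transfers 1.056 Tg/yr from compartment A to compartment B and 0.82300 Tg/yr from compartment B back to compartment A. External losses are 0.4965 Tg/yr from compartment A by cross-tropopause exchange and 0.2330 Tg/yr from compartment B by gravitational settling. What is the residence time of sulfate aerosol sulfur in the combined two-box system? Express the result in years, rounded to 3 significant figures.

Treat the two boxes together as one reservoir: the mixing fluxes between them are internal recycling, so τ = ΣM / Σ(external losses).
M_total = 0.5596 + 0.9359 = 1.4955 Tg.
ΣF_external_out = 0.4965 + 0.2330 = 0.72950 Tg/yr.
τ = M_total / ΣF_ext = 1.4955 / 0.72950 = 2.050 yr.

2.05 yr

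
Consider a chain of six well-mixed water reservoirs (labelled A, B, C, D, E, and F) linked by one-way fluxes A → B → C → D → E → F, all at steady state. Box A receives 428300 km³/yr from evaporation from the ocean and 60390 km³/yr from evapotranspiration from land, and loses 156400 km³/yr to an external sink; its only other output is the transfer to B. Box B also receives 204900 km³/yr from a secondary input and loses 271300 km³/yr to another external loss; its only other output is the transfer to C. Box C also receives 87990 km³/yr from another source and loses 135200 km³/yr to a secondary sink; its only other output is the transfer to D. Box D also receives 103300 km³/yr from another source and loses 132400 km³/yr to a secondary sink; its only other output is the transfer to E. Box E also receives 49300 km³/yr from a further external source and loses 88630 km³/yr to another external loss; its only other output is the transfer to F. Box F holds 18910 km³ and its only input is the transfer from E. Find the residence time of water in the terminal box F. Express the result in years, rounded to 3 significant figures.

Box A: F(A→B) = (428300 + 60390) − 156400 = 332290 km³/yr.
Box B: F(B→C) = (332290 + 204900) − 271300 = 265890 km³/yr.
Box C: F(C→D) = (265890 + 87990) − 135200 = 218680 km³/yr.
Box D: F(D→E) = (218680 + 103300) − 132400 = 189580 km³/yr.
Box E: F(E→F) = (189580 + 49300) − 88630 = 150250 km³/yr.
Box F throughput = its input = 150250 km³/yr; τ = 18910 / 150250 = 0.1259 yr.

0.126 yr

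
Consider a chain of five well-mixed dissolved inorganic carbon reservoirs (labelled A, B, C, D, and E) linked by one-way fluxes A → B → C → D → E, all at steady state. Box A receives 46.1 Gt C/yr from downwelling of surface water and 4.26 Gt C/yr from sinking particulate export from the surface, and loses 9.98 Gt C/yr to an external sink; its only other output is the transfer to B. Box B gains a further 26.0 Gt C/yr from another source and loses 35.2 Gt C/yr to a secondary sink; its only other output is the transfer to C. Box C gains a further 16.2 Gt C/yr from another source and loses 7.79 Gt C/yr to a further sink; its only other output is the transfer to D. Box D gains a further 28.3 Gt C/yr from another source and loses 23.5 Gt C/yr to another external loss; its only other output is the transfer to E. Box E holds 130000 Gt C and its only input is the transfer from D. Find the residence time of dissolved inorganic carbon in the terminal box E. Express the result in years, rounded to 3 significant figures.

2930 yr

Box A: F(A→B) = (46.1 + 4.26) − 9.98 = 40.380 Gt C/yr.
Box B: F(B→C) = (40.380 + 26.0) − 35.2 = 31.180 Gt C/yr.
Box C: F(C→D) = (31.180 + 16.2) − 7.79 = 39.590 Gt C/yr.
Box D: F(D→E) = (39.590 + 28.3) − 23.5 = 44.390 Gt C/yr.
Box E throughput = its input = 44.390 Gt C/yr; τ = 130000 / 44.390 = 2929 yr.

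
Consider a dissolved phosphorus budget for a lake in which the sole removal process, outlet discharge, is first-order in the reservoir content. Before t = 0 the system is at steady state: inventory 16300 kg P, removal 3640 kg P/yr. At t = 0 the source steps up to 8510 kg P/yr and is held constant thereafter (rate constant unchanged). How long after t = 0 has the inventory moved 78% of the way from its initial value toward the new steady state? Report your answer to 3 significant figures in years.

6.78 yr

τ = M₀/F₀ = 16300/3640 = 4.478 yr.
The remaining gap fraction is e^(−t/τ); 78% covered ⇒ e^(−t/τ) = 0.220.
t = −τ ln(0.220) = 4.478 × 1.514 = 6.780 yr.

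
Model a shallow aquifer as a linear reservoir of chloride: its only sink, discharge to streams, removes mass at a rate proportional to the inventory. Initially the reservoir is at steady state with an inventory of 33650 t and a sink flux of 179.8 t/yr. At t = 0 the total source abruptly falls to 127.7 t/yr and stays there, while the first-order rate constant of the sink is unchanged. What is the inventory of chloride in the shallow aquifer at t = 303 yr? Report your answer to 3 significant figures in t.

25800 t

τ = M₀/F₀ = 33650/179.8 = 187.2 yr; rate constant k = 1/τ.
New steady state M_∞ = F₁/k = F₁·τ = 127.7 × 187.2 = 23899 t.
M(t) = M_∞ + (M₀ − M_∞)·e^(−t/τ); t/τ = 303/187.2 = 1.619, so e^(−t/τ) = 0.1981.
M(t) = 23899 + 9751 × 0.1981 = 25831 t.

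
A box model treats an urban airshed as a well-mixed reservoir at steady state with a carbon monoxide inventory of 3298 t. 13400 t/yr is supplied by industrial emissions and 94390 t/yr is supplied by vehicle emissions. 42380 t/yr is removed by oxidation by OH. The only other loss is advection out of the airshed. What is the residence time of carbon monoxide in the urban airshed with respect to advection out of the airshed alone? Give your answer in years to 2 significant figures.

At steady state ΣF_in = ΣF_out.
ΣF_in = 13400 + 94390 = 107790 t/yr.
Advection out of the airshed flux = ΣF_in − (42380) = 107790 − 42380 = 65410 t/yr.
τ = M / F = 3298 / 65410 = 0.05042 yr.

0.050 yr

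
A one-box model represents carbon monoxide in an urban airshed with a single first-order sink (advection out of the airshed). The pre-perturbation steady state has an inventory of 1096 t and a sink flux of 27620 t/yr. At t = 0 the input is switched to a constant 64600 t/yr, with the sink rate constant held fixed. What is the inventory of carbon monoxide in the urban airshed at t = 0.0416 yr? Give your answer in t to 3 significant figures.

τ = M₀/F₀ = 1096/27620 = 0.03968 yr; rate constant k = 1/τ.
New steady state M_∞ = F₁/k = F₁·τ = 64600 × 0.03968 = 2563.4 t.
M(t) = M_∞ + (M₀ − M_∞)·e^(−t/τ); t/τ = 0.0416/0.03968 = 1.048, so e^(−t/τ) = 0.3505.
M(t) = 2563.4 − 1467 × 0.3505 = 2049.1 t.

2050 t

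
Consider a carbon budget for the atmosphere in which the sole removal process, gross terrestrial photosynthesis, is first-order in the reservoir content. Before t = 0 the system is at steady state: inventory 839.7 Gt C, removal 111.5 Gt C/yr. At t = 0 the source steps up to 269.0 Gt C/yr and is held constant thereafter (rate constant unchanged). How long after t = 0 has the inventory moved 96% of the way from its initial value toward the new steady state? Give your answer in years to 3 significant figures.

24.2 yr

τ = M₀/F₀ = 839.7/111.5 = 7.531 yr.
The remaining gap fraction is e^(−t/τ); 96% covered ⇒ e^(−t/τ) = 0.0400.
t = −τ ln(0.0400) = 7.531 × 3.219 = 24.24 yr.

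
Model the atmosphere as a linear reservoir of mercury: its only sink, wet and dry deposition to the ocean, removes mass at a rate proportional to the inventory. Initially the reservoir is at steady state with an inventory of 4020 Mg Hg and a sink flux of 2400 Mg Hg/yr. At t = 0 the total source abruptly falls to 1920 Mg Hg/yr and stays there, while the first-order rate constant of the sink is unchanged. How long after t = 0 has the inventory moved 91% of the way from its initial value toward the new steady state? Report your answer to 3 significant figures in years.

4.03 yr

τ = M₀/F₀ = 4020/2400 = 1.675 yr.
The remaining gap fraction is e^(−t/τ); 91% covered ⇒ e^(−t/τ) = 0.0900.
t = −τ ln(0.0900) = 1.675 × 2.408 = 4.033 yr.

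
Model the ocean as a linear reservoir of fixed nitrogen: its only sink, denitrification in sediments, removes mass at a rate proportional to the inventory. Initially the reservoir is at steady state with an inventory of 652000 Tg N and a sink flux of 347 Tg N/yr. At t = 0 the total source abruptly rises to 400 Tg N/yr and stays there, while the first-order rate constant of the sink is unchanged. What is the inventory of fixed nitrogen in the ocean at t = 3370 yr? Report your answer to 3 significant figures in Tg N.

τ = M₀/F₀ = 652000/347 = 1879 yr; rate constant k = 1/τ.
New steady state M_∞ = F₁/k = F₁·τ = 400 × 1879 = 751590 Tg N.
M(t) = M_∞ + (M₀ − M_∞)·e^(−t/τ); t/τ = 3370/1879 = 1.794, so e^(−t/τ) = 0.1664.
M(t) = 751590 − 99590 × 0.1664 = 735020 Tg N.

735000 Tg N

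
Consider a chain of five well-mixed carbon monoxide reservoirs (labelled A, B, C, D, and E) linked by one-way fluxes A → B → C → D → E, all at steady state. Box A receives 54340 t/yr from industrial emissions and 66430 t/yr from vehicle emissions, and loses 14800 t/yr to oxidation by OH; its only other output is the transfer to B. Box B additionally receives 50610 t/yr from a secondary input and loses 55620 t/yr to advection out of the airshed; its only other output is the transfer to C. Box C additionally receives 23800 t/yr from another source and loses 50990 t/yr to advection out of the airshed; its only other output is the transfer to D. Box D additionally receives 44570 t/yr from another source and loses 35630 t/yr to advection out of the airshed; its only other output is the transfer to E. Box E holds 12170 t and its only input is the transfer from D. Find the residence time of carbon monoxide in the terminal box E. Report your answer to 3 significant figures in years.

Box A: F(A→B) = (54340 + 66430) − 14800 = 105970 t/yr.
Box B: F(B→C) = (105970 + 50610) − 55620 = 100960 t/yr.
Box C: F(C→D) = (100960 + 23800) − 50990 = 73770 t/yr.
Box D: F(D→E) = (73770 + 44570) − 35630 = 82710 t/yr.
Box E throughput = its input = 82710 t/yr; τ = 12170 / 82710 = 0.1471 yr.

0.147 yr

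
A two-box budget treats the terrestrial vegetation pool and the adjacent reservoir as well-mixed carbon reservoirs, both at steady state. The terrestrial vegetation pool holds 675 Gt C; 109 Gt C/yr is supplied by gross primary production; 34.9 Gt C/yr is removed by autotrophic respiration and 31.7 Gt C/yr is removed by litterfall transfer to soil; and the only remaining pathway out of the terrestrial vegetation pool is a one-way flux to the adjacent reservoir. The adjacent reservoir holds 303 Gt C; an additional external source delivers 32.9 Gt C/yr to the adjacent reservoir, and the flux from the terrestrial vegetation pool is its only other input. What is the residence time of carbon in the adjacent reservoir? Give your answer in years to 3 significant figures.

Balance the terrestrial vegetation pool: ΣF_in = 109.00 Gt C/yr.
Flux to the adjacent reservoir = ΣF_in − (34.9 + 31.7) = 42.400 Gt C/yr.
Total input to the adjacent reservoir = 42.400 + 32.9 = 75.300 Gt C/yr; at steady state this equals its total output.
τ = M / F = 303 / 75.300 = 4.024 yr.

4.02 yr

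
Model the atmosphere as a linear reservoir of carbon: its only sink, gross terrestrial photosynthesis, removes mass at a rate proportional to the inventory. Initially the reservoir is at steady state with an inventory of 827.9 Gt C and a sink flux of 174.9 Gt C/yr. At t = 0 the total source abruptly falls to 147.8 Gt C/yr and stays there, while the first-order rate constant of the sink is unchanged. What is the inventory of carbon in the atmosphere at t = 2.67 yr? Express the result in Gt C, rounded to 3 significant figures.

773 Gt C

τ = M₀/F₀ = 827.9/174.9 = 4.734 yr; rate constant k = 1/τ.
New steady state M_∞ = F₁/k = F₁·τ = 147.8 × 4.734 = 699.62 Gt C.
M(t) = M_∞ + (M₀ − M_∞)·e^(−t/τ); t/τ = 2.67/4.734 = 0.5641, so e^(−t/τ) = 0.5689.
M(t) = 699.62 + 128.3 × 0.5689 = 772.60 Gt C.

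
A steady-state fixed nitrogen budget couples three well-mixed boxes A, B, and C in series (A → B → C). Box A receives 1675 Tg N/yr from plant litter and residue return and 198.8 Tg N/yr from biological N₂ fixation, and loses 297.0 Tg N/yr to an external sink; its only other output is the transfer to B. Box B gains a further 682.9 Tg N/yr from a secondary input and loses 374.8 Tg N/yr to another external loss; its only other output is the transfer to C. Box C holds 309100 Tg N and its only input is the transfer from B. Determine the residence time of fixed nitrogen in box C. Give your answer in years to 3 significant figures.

Box A: F(A→B) = (1675 + 198.8) − 297.0 = 1576.8 Tg N/yr.
Box B: F(B→C) = (1576.8 + 682.9) − 374.8 = 1884.9 Tg N/yr.
Box C throughput = its input = 1884.9 Tg N/yr; τ = 309100 / 1884.9 = 164.0 yr.

164 yr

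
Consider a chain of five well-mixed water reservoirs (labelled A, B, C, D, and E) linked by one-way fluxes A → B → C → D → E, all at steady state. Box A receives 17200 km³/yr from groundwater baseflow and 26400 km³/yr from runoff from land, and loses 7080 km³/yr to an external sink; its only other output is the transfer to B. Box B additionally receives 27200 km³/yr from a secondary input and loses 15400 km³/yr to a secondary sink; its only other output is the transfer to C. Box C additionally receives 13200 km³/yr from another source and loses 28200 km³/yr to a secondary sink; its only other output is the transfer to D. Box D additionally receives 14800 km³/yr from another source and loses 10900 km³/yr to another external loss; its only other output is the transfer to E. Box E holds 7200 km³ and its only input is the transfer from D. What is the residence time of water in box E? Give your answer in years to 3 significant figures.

Box A: F(A→B) = (17200 + 26400) − 7080 = 36520 km³/yr.
Box B: F(B→C) = (36520 + 27200) − 15400 = 48320 km³/yr.
Box C: F(C→D) = (48320 + 13200) − 28200 = 33320 km³/yr.
Box D: F(D→E) = (33320 + 14800) − 10900 = 37220 km³/yr.
Box E throughput = its input = 37220 km³/yr; τ = 7200 / 37220 = 0.1934 yr.

0.193 yr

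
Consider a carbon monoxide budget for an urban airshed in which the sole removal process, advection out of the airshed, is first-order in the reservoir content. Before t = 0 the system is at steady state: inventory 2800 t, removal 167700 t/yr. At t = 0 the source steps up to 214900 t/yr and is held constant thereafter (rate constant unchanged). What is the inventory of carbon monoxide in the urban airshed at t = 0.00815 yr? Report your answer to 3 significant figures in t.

3100 t

τ = M₀/F₀ = 2800/167700 = 0.01670 yr; rate constant k = 1/τ.
New steady state M_∞ = F₁/k = F₁·τ = 214900 × 0.01670 = 3588.1 t.
M(t) = M_∞ + (M₀ − M_∞)·e^(−t/τ); t/τ = 0.00815/0.01670 = 0.4881, so e^(−t/τ) = 0.6138.
M(t) = 3588.1 − 788.1 × 0.6138 = 3104.4 t.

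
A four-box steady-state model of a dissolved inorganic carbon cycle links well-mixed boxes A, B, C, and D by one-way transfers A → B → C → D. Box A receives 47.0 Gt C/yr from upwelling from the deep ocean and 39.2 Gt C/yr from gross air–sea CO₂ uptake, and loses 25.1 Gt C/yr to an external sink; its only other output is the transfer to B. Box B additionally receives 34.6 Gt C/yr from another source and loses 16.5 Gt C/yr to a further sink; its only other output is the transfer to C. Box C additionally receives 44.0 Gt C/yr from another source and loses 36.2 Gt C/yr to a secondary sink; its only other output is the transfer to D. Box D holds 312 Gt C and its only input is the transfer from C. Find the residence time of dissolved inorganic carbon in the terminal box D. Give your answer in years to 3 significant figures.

Box A: F(A→B) = (47.0 + 39.2) − 25.1 = 61.100 Gt C/yr.
Box B: F(B→C) = (61.100 + 34.6) − 16.5 = 79.200 Gt C/yr.
Box C: F(C→D) = (79.200 + 44.0) − 36.2 = 87.000 Gt C/yr.
Box D throughput = its input = 87.000 Gt C/yr; τ = 312 / 87.000 = 3.586 yr.

3.59 yr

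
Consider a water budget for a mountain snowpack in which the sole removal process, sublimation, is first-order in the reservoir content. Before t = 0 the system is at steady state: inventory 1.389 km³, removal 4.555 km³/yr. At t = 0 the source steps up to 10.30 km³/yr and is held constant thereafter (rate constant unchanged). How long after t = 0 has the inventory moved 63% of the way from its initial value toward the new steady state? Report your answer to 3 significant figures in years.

0.303 yr

τ = M₀/F₀ = 1.389/4.555 = 0.3049 yr.
The remaining gap fraction is e^(−t/τ); 63% covered ⇒ e^(−t/τ) = 0.370.
t = −τ ln(0.370) = 0.3049 × 0.9943 = 0.3032 yr.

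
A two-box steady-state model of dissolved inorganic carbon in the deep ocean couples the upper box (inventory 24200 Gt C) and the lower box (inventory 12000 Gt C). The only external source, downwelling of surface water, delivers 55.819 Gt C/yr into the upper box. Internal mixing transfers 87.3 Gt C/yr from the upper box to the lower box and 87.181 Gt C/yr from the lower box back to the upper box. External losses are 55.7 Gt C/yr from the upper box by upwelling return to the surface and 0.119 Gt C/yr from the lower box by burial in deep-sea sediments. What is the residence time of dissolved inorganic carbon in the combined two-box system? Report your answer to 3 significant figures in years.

For the system as a whole, the A↔B exchange is internal and contributes nothing to the throughput; only the external sinks remove mass.
M_total = 24200 + 12000 = 36200 Gt C.
ΣF_external_out = 55.7 + 0.119 = 55.819 Gt C/yr.
τ = M_total / ΣF_ext = 36200 / 55.819 = 648.5 yr.

649 yr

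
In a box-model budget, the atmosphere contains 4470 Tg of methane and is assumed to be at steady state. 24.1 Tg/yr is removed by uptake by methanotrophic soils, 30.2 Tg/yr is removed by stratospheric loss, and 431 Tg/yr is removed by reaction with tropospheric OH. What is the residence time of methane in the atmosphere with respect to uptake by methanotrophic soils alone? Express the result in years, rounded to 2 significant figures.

190 yr

Residence time with respect to a single sink: τ = M / F_sink.
τ = 4470 / 24.1 = 185.5 yr.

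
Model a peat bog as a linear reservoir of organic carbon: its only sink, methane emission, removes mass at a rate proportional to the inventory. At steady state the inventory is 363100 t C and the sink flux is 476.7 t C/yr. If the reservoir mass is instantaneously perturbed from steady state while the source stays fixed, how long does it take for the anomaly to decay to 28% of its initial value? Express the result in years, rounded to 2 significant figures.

970 yr

For a linear reservoir the anomaly decays as exp(−t/τ) with τ = M/F = 363100/476.7 = 761.7 yr.
exp(−t/τ) = 0.28 ⇒ t = −τ ln(0.28) = 761.7 × 1.273 = 969.6 yr.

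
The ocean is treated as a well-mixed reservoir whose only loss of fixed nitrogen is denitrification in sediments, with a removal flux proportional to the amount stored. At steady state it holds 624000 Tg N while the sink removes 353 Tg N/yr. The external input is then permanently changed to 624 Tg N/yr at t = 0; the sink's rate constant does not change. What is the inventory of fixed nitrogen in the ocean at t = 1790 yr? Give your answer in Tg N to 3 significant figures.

929000 Tg N

The sink rate constant is k = F₀/M₀ = 353/624000 = 0.0005657 yr⁻¹.
Solving dM/dt = F₁ − kM with M(0) = M₀ gives M(t) = F₁/k + (M₀ − F₁/k)·e^(−kt).
F₁/k = 624/0.0005657 = 1.1030×10^6 Tg N; kt = 0.0005657 × 1790 = 1.013, e^(−kt) = 0.3633.
M(1790) = 1.1030×10^6 + (624000 − 1.1030×10^6) × 0.3633 = 1.1030×10^6 − 174000 = 929020 Tg N.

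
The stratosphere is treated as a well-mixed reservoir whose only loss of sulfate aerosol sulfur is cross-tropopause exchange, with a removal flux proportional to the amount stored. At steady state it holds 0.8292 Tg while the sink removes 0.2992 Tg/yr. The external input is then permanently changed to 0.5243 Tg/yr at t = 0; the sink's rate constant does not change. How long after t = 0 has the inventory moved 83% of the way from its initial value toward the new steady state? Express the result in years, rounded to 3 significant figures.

4.91 yr

τ = M₀/F₀ = 0.8292/0.2992 = 2.771 yr.
The remaining gap fraction is e^(−t/τ); 83% covered ⇒ e^(−t/τ) = 0.170.
t = −τ ln(0.170) = 2.771 × 1.772 = 4.911 yr.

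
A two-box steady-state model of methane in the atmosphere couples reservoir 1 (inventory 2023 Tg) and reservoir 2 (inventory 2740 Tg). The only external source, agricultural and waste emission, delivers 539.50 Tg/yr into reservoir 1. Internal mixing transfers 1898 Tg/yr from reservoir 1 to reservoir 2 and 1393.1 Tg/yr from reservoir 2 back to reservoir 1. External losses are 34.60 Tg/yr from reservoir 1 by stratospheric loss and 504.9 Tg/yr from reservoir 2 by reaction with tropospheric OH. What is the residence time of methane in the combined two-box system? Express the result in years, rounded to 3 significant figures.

8.83 yr

Treat the two boxes together as one reservoir: the mixing fluxes between them are internal recycling, so τ = ΣM / Σ(external losses).
M_total = 2023 + 2740 = 4763.0 Tg.
ΣF_external_out = 34.60 + 504.9 = 539.50 Tg/yr.
τ = M_total / ΣF_ext = 4763.0 / 539.50 = 8.829 yr.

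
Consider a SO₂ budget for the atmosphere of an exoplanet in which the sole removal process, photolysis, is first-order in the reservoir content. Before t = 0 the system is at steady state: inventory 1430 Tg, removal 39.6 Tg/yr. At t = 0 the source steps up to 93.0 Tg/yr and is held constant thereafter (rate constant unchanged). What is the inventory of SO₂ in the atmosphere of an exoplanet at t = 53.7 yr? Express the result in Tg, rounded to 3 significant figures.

2920 Tg

The sink rate constant is k = F₀/M₀ = 39.6/1430 = 0.02769 yr⁻¹.
Solving dM/dt = F₁ − kM with M(0) = M₀ gives M(t) = F₁/k + (M₀ − F₁/k)·e^(−kt).
F₁/k = 93.0/0.02769 = 3358.3 Tg; kt = 0.02769 × 53.7 = 1.487, e^(−kt) = 0.2260.
M(53.7) = 3358.3 + (1430 − 3358.3) × 0.2260 = 3358.3 − 435.9 = 2922.5 Tg.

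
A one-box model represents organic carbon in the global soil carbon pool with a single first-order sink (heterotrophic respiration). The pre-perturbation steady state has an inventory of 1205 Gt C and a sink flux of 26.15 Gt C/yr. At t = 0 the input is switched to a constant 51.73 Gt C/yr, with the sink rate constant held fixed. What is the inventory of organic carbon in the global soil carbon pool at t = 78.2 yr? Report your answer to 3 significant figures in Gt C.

The sink rate constant is k = F₀/M₀ = 26.15/1205 = 0.02170 yr⁻¹.
Solving dM/dt = F₁ − kM with M(0) = M₀ gives M(t) = F₁/k + (M₀ − F₁/k)·e^(−kt).
F₁/k = 51.73/0.02170 = 2383.7 Gt C; kt = 0.02170 × 78.2 = 1.697, e^(−kt) = 0.1832.
M(78.2) = 2383.7 + (1205 − 2383.7) × 0.1832 = 2383.7 − 216.0 = 2167.8 Gt C.

2170 Gt C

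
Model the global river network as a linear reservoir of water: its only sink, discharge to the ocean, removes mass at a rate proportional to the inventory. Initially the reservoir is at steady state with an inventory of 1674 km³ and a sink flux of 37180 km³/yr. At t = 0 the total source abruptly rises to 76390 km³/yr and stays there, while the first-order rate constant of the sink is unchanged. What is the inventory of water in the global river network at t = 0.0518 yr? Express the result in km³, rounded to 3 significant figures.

2880 km³

The sink rate constant is k = F₀/M₀ = 37180/1674 = 22.21 yr⁻¹.
Solving dM/dt = F₁ − kM with M(0) = M₀ gives M(t) = F₁/k + (M₀ − F₁/k)·e^(−kt).
F₁/k = 76390/22.21 = 3439.4 km³; kt = 22.21 × 0.0518 = 1.150, e^(−kt) = 0.3165.
M(0.0518) = 3439.4 + (1674 − 3439.4) × 0.3165 = 3439.4 − 558.7 = 2880.7 km³.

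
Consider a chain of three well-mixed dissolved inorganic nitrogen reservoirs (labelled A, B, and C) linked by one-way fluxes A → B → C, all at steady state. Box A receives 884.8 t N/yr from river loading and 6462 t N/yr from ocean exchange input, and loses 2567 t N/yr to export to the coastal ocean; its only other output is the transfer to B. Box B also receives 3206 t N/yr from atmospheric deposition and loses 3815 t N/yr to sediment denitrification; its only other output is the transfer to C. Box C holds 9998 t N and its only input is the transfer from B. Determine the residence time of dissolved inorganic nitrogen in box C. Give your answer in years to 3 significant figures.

2.40 yr

Box A: F(A→B) = (884.8 + 6462) − 2567 = 4779.8 t N/yr.
Box B: F(B→C) = (4779.8 + 3206) − 3815 = 4170.8 t N/yr.
Box C throughput = its input = 4170.8 t N/yr; τ = 9998 / 4170.8 = 2.397 yr.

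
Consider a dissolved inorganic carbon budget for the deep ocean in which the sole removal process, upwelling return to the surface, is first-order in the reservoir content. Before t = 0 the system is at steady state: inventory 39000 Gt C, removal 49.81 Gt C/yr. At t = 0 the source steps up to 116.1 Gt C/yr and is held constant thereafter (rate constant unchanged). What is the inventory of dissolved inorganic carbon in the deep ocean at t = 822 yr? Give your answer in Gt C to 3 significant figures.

72700 Gt C

Residence time τ = M₀/F₀ = 783.0 yr. The eventual steady state is M_∞ = M₀·(F₁/F₀) = 39000 × 116.1/49.81 = 90903 Gt C.
The anomaly ΔM(t) = M(t) − M_∞ decays as ΔM₀·e^(−t/τ) with ΔM₀ = 39000 − 90903 = −51900 Gt C.
At t = 822 yr, e^(−t/τ) = e^(−1.050) = 0.3500, so ΔM = −18170 Gt C and M = 90903 − 18170 = 72738 Gt C.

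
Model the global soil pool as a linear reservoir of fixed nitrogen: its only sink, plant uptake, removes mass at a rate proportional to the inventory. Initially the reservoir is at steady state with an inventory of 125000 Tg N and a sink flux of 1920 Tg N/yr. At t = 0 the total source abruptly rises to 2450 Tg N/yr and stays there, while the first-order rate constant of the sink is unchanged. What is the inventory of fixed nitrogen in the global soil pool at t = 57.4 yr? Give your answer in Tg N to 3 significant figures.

τ = M₀/F₀ = 125000/1920 = 65.10 yr; rate constant k = 1/τ.
New steady state M_∞ = F₁/k = F₁·τ = 2450 × 65.10 = 159510 Tg N.
M(t) = M_∞ + (M₀ − M_∞)·e^(−t/τ); t/τ = 57.4/65.10 = 0.8817, so e^(−t/τ) = 0.4141.
M(t) = 159510 − 34510 × 0.4141 = 145220 Tg N.

145000 Tg N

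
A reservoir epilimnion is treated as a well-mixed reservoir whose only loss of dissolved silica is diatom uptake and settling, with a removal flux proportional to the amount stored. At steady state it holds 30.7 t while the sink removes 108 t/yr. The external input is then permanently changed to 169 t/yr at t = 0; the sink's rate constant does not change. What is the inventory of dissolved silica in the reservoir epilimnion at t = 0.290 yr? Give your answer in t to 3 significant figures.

41.8 t

τ = M₀/F₀ = 30.7/108 = 0.2843 yr; rate constant k = 1/τ.
New steady state M_∞ = F₁/k = F₁·τ = 169 × 0.2843 = 48.040 t.
M(t) = M_∞ + (M₀ − M_∞)·e^(−t/τ); t/τ = 0.290/0.2843 = 1.020, so e^(−t/τ) = 0.3605.
M(t) = 48.040 − 17.34 × 0.3605 = 41.788 t.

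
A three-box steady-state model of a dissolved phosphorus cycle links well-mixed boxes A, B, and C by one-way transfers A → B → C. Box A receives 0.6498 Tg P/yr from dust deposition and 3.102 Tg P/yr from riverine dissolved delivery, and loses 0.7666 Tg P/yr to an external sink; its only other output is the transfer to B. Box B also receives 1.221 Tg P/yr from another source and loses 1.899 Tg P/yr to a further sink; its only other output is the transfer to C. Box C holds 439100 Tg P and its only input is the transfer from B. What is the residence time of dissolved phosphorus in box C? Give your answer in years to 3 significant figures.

Box A: F(A→B) = (0.6498 + 3.102) − 0.7666 = 2.9852 Tg P/yr.
Box B: F(B→C) = (2.9852 + 1.221) − 1.899 = 2.3072 Tg P/yr.
Box C throughput = its input = 2.3072 Tg P/yr; τ = 439100 / 2.3072 = 190300 yr.

190000 yr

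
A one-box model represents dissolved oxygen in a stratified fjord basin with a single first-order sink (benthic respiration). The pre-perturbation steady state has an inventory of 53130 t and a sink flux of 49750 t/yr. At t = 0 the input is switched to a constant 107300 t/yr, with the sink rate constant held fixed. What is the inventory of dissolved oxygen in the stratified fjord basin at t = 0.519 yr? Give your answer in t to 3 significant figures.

76800 t

The sink rate constant is k = F₀/M₀ = 49750/53130 = 0.9364 yr⁻¹.
Solving dM/dt = F₁ − kM with M(0) = M₀ gives M(t) = F₁/k + (M₀ − F₁/k)·e^(−kt).
F₁/k = 107300/0.9364 = 114590 t; kt = 0.9364 × 0.519 = 0.4860, e^(−kt) = 0.6151.
M(0.519) = 114590 + (53130 − 114590) × 0.6151 = 114590 − 37800 = 76786 t.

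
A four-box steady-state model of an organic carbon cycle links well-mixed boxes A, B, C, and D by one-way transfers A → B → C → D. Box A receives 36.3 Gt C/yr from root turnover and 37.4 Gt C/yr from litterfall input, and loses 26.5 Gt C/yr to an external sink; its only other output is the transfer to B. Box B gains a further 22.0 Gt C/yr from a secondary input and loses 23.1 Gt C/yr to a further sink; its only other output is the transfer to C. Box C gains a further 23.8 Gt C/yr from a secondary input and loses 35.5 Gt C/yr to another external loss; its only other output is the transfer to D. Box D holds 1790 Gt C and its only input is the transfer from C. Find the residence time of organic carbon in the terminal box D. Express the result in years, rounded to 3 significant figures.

Box A: F(A→B) = (36.3 + 37.4) − 26.5 = 47.200 Gt C/yr.
Box B: F(B→C) = (47.200 + 22.0) − 23.1 = 46.100 Gt C/yr.
Box C: F(C→D) = (46.100 + 23.8) − 35.5 = 34.400 Gt C/yr.
Box D throughput = its input = 34.400 Gt C/yr; τ = 1790 / 34.400 = 52.03 yr.

52.0 yr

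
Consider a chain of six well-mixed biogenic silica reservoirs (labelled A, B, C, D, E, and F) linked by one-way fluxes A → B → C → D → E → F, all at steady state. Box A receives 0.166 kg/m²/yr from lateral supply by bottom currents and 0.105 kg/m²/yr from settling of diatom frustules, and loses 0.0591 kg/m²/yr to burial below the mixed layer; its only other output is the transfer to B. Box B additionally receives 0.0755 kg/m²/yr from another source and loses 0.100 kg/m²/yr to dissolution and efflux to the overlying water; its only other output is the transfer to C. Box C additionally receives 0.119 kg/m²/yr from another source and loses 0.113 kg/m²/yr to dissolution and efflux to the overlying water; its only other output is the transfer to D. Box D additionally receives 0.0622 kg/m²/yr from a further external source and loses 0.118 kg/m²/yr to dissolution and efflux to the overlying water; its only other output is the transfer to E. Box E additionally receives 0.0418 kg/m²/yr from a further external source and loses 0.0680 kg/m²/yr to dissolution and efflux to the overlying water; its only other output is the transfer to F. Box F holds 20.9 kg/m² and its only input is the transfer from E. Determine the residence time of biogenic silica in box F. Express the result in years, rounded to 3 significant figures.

188 yr

Box A: F(A→B) = (0.166 + 0.105) − 0.0591 = 0.21190 kg/m²/yr.
Box B: F(B→C) = (0.21190 + 0.0755) − 0.100 = 0.18740 kg/m²/yr.
Box C: F(C→D) = (0.18740 + 0.119) − 0.113 = 0.19340 kg/m²/yr.
Box D: F(D→E) = (0.19340 + 0.0622) − 0.118 = 0.13760 kg/m²/yr.
Box E: F(E→F) = (0.13760 + 0.0418) − 0.0680 = 0.11140 kg/m²/yr.
Box F throughput = its input = 0.11140 kg/m²/yr; τ = 20.9 / 0.11140 = 187.6 yr.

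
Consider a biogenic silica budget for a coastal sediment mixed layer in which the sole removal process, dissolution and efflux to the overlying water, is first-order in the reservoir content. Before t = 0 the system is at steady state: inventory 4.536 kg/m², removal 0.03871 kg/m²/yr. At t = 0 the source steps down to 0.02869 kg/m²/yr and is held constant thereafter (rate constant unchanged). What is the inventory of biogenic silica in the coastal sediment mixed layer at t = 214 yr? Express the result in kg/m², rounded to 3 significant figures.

τ = M₀/F₀ = 4.536/0.03871 = 117.2 yr; rate constant k = 1/τ.
New steady state M_∞ = F₁/k = F₁·τ = 0.02869 × 117.2 = 3.3619 kg/m².
M(t) = M_∞ + (M₀ − M_∞)·e^(−t/τ); t/τ = 214/117.2 = 1.826, so e^(−t/τ) = 0.1610.
M(t) = 3.3619 + 1.174 × 0.1610 = 3.5509 kg/m².

3.55 kg/m²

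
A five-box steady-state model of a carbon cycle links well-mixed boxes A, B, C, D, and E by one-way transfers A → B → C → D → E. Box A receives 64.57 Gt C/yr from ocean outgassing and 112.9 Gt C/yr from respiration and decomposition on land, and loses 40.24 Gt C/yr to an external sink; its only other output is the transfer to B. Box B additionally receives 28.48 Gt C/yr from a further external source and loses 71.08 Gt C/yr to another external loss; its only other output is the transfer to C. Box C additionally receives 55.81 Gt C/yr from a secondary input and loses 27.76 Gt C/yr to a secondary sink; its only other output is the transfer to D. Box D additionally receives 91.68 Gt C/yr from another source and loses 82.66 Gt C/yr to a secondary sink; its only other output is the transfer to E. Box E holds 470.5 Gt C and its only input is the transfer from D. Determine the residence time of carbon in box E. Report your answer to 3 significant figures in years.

Box A: F(A→B) = (64.57 + 112.9) − 40.24 = 137.23 Gt C/yr.
Box B: F(B→C) = (137.23 + 28.48) − 71.08 = 94.630 Gt C/yr.
Box C: F(C→D) = (94.630 + 55.81) − 27.76 = 122.68 Gt C/yr.
Box D: F(D→E) = (122.68 + 91.68) − 82.66 = 131.70 Gt C/yr.
Box E throughput = its input = 131.70 Gt C/yr; τ = 470.5 / 131.70 = 3.573 yr.

3.57 yr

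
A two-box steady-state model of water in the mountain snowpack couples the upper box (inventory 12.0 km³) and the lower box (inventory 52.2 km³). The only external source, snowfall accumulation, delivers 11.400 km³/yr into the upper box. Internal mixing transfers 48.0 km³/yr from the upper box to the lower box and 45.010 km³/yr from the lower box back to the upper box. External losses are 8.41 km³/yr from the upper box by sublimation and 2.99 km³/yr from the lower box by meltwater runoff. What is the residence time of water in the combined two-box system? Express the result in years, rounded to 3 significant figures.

Treat the two boxes together as one reservoir: the mixing fluxes between them are internal recycling, so τ = ΣM / Σ(external losses).
M_total = 12.0 + 52.2 = 64.200 km³.
ΣF_external_out = 8.41 + 2.99 = 11.400 km³/yr.
τ = M_total / ΣF_ext = 64.200 / 11.400 = 5.632 yr.

5.63 yr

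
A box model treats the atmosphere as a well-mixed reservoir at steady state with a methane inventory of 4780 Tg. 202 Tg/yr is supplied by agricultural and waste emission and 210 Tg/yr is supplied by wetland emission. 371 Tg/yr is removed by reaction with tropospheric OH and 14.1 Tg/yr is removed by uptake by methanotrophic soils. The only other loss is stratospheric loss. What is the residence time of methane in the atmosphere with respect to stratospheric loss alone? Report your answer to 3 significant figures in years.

178 yr

At steady state ΣF_in = ΣF_out.
ΣF_in = 202 + 210 = 412.00 Tg/yr.
Stratospheric loss flux = ΣF_in − (371 + 14.1) = 412.00 − 385.1 = 26.90 Tg/yr.
τ = M / F = 4780 / 26.90 = 177.7 yr.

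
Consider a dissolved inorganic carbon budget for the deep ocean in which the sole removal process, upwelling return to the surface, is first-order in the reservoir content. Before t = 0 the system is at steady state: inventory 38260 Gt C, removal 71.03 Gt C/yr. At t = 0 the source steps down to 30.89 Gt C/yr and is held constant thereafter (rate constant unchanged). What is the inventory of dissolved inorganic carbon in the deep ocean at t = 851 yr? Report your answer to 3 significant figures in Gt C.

21100 Gt C

τ = M₀/F₀ = 38260/71.03 = 538.6 yr; rate constant k = 1/τ.
New steady state M_∞ = F₁/k = F₁·τ = 30.89 × 538.6 = 16639 Gt C.
M(t) = M_∞ + (M₀ − M_∞)·e^(−t/τ); t/τ = 851/538.6 = 1.580, so e^(−t/τ) = 0.2060.
M(t) = 16639 + 21620 × 0.2060 = 21093 Gt C.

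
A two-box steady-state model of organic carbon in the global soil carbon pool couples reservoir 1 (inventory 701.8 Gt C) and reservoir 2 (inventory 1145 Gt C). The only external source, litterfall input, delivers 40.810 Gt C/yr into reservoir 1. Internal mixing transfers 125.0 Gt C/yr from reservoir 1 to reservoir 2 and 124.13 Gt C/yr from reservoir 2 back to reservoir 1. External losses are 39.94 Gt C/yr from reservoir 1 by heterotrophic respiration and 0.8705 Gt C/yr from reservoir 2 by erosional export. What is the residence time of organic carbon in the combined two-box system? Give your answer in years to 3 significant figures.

For the system as a whole, the A↔B exchange is internal and contributes nothing to the throughput; only the external sinks remove mass.
M_total = 701.8 + 1145 = 1846.8 Gt C.
ΣF_external_out = 39.94 + 0.8705 = 40.810 Gt C/yr.
τ = M_total / ΣF_ext = 1846.8 / 40.810 = 45.25 yr.

45.3 yr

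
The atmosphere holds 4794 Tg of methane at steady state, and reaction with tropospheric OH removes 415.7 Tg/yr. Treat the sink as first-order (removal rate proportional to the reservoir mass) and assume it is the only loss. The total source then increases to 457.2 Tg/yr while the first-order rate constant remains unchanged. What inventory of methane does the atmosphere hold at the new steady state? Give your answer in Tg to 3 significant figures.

5270 Tg

Rate constant k = F/M = 415.7 / 4794 = 0.08671 yr⁻¹.
At the new steady state, source = k·M_new ⇒ M_new = 457.2 / 0.08671 = 5273 Tg.
(Equivalently M_new = M × F_new/F_old = 4794 × 457.2/415.7.)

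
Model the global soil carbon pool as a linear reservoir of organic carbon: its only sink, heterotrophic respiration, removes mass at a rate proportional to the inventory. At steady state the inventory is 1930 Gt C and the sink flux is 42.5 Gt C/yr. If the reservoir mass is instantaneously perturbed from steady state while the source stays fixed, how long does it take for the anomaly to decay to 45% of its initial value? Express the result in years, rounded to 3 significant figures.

36.3 yr

For a linear reservoir the anomaly decays as exp(−t/τ) with τ = M/F = 1930/42.5 = 45.41 yr.
exp(−t/τ) = 0.45 ⇒ t = −τ ln(0.45) = 45.41 × 0.7985 = 36.26 yr.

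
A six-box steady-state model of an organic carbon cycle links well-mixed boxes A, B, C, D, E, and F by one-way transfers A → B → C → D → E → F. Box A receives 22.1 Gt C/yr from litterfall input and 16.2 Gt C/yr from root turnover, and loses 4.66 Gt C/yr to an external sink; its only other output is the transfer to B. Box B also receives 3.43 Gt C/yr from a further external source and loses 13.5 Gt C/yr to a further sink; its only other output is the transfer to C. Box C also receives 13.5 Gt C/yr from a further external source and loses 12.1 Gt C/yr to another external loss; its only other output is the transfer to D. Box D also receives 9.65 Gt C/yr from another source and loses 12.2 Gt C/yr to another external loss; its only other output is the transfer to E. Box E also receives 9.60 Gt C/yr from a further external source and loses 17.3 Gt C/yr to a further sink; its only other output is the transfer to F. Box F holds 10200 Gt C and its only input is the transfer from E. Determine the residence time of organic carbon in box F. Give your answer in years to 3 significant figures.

Box A: F(A→B) = (22.1 + 16.2) − 4.66 = 33.640 Gt C/yr.
Box B: F(B→C) = (33.640 + 3.43) − 13.5 = 23.570 Gt C/yr.
Box C: F(C→D) = (23.570 + 13.5) − 12.1 = 24.970 Gt C/yr.
Box D: F(D→E) = (24.970 + 9.65) − 12.2 = 22.420 Gt C/yr.
Box E: F(E→F) = (22.420 + 9.60) − 17.3 = 14.720 Gt C/yr.
Box F throughput = its input = 14.720 Gt C/yr; τ = 10200 / 14.720 = 692.9 yr.

693 yr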